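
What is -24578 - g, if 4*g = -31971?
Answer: -66341/4 ≈ -16585.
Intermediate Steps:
g = -31971/4 (g = (¼)*(-31971) = -31971/4 ≈ -7992.8)
-24578 - g = -24578 - 1*(-31971/4) = -24578 + 31971/4 = -66341/4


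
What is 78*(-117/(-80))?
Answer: 4563/40 ≈ 114.07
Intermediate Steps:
78*(-117/(-80)) = 78*(-117*(-1/80)) = 78*(117/80) = 4563/40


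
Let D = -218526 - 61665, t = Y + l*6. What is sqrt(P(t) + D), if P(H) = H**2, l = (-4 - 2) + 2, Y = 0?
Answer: I*sqrt(279615) ≈ 528.79*I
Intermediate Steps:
l = -4 (l = -6 + 2 = -4)
t = -24 (t = 0 - 4*6 = 0 - 24 = -24)
D = -280191
sqrt(P(t) + D) = sqrt((-24)**2 - 280191) = sqrt(576 - 280191) = sqrt(-279615) = I*sqrt(279615)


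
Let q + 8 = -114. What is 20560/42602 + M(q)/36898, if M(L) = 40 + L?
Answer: 188782379/392982149 ≈ 0.48038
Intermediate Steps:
q = -122 (q = -8 - 114 = -122)
20560/42602 + M(q)/36898 = 20560/42602 + (40 - 122)/36898 = 20560*(1/42602) - 82*1/36898 = 10280/21301 - 41/18449 = 188782379/392982149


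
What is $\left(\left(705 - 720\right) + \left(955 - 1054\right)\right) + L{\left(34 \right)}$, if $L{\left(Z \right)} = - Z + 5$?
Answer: $-143$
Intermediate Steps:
$L{\left(Z \right)} = 5 - Z$
$\left(\left(705 - 720\right) + \left(955 - 1054\right)\right) + L{\left(34 \right)} = \left(\left(705 - 720\right) + \left(955 - 1054\right)\right) + \left(5 - 34\right) = \left(-15 - 99\right) - 29 = -114 - 29 = -143$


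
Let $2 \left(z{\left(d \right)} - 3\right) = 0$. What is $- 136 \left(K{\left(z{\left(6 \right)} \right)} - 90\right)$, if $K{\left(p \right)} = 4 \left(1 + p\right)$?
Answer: $10064$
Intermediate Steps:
$z{\left(d \right)} = 3$ ($z{\left(d \right)} = 3 + \frac{1}{2} \cdot 0 = 3 + 0 = 3$)
$K{\left(p \right)} = 4 + 4 p$
$- 136 \left(K{\left(z{\left(6 \right)} \right)} - 90\right) = - 136 \left(\left(4 + 4 \cdot 3\right) - 90\right) = - 136 \left(\left(4 + 12\right) - 90\right) = - 136 \left(16 - 90\right) = \left(-136\right) \left(-74\right) = 10064$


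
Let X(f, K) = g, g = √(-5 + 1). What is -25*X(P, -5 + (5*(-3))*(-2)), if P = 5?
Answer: -50*I ≈ -50.0*I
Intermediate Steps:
g = 2*I (g = √(-4) = 2*I ≈ 2.0*I)
X(f, K) = 2*I
-25*X(P, -5 + (5*(-3))*(-2)) = -50*I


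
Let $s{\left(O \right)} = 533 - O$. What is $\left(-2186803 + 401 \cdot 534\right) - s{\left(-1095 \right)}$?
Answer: $-1974297$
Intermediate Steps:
$\left(-2186803 + 401 \cdot 534\right) - s{\left(-1095 \right)} = \left(-2186803 + 401 \cdot 534\right) - \left(533 - -1095\right) = \left(-2186803 + 214134\right) - \left(533 + 1095\right) = -1972669 - 1628 = -1974297$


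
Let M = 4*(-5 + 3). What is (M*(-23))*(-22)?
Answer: -4048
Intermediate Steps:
M = -8 (M = 4*(-2) = -8)
(M*(-23))*(-22) = -8*(-23)*(-22) = 184*(-22) = -4048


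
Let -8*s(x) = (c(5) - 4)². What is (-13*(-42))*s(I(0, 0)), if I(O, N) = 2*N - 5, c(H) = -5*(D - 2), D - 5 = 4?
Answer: -415233/4 ≈ -1.0381e+5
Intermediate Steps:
D = 9 (D = 5 + 4 = 9)
c(H) = -35 (c(H) = -5*(9 - 2) = -5*7 = -35)
I(O, N) = -5 + 2*N
s(x) = -1521/8 (s(x) = -(-35 - 4)²/8 = -⅛*(-39)² = -⅛*1521 = -1521/8)
(-13*(-42))*s(I(0, 0)) = -13*(-42)*(-1521/8) = 546*(-1521/8) = -415233/4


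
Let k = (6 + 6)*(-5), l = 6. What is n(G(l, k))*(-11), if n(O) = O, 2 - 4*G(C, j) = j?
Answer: -341/2 ≈ -170.50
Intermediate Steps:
k = -60 (k = 12*(-5) = -60)
G(C, j) = ½ - j/4
n(G(l, k))*(-11) = (½ - ¼*(-60))*(-11) = (½ + 15)*(-11) = (31/2)*(-11) = -341/2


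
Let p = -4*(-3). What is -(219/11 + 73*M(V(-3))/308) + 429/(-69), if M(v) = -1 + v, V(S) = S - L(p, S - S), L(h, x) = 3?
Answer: -2251/92 ≈ -24.467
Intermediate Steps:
p = 12
V(S) = -3 + S (V(S) = S - 1*3 = S - 3 = -3 + S)
-(219/11 + 73*M(V(-3))/308) + 429/(-69) = -(6059/308 + 73*(-3 - 3)/308) + 429/(-69) = -73/(308/((-1 - 6) + 84)) + 429*(-1/69) = -73/(308/(-7 + 84)) - 143/23 = -73/(308/77) - 143/23 = -73/(308*(1/77)) - 143/23 = -73/4 - 143/23 = -2251/92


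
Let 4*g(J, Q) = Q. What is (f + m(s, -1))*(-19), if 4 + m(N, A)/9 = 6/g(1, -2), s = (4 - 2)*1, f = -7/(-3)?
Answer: 8075/3 ≈ 2691.7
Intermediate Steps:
g(J, Q) = Q/4
f = 7/3 (f = -7*(-⅓) = 7/3 ≈ 2.3333)
s = 2 (s = 2*1 = 2)
m(N, A) = -144 (m(N, A) = -36 + 9*(6/(((¼)*(-2)))) = -36 + 9*(6/(-½)) = -36 + 9*(6*(-2)) = -36 + 9*(-12) = -36 - 108 = -144)
(f + m(s, -1))*(-19) = (7/3 - 144)*(-19) = -425/3*(-19) = 8075/3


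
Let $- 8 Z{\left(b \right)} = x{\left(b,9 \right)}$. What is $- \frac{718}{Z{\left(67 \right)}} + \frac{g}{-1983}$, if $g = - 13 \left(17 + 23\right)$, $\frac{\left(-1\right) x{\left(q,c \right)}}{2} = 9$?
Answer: $- \frac{1896832}{5949} \approx -318.85$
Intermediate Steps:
$x{\left(q,c \right)} = -18$ ($x{\left(q,c \right)} = \left(-2\right) 9 = -18$)
$Z{\left(b \right)} = \frac{9}{4}$ ($Z{\left(b \right)} = \left(- \frac{1}{8}\right) \left(-18\right) = \frac{9}{4}$)
$g = -520$ ($g = \left(-13\right) 40 = -520$)
$- \frac{718}{Z{\left(67 \right)}} + \frac{g}{-1983} = - \frac{718}{\frac{9}{4}} - \frac{520}{-1983} = \left(-718\right) \frac{4}{9} - - \frac{520}{1983} = - \frac{2872}{9} + \frac{520}{1983} = - \frac{1896832}{5949}$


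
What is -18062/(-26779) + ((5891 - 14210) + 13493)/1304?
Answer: 81053697/17459908 ≈ 4.6423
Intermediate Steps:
-18062/(-26779) + ((5891 - 14210) + 13493)/1304 = -18062*(-1/26779) + (-8319 + 13493)*(1/1304) = 18062/26779 + 5174*(1/1304) = 18062/26779 + 2587/652 = 81053697/17459908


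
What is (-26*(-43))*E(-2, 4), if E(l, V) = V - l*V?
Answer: 13416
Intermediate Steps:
E(l, V) = V - V*l
(-26*(-43))*E(-2, 4) = (-26*(-43))*(4*(1 - 1*(-2))) = 1118*(4*(1 + 2)) = 1118*(4*3) = 1118*12 = 13416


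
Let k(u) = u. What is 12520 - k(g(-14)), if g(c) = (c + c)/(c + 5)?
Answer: 112652/9 ≈ 12517.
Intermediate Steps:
g(c) = 2*c/(5 + c) (g(c) = (2*c)/(5 + c) = 2*c/(5 + c))
12520 - k(g(-14)) = 12520 - 2*(-14)/(5 - 14) = 12520 - 2*(-14)/(-9) = 12520 - 2*(-14)*(-1)/9 = 12520 - 1*28/9 = 12520 - 28/9 = 112652/9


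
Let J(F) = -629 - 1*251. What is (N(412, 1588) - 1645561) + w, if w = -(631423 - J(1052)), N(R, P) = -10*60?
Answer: -2278464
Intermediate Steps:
J(F) = -880 (J(F) = -629 - 251 = -880)
N(R, P) = -600
w = -632303 (w = -(631423 - 1*(-880)) = -(631423 + 880) = -1*632303 = -632303)
(N(412, 1588) - 1645561) + w = (-600 - 1645561) - 632303 = -1646161 - 632303 = -2278464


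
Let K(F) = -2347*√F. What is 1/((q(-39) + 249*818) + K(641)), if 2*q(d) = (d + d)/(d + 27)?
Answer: 3258964/607308654377 + 37552*√641/607308654377 ≈ 6.9317e-6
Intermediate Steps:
q(d) = d/(27 + d) (q(d) = ((d + d)/(d + 27))/2 = ((2*d)/(27 + d))/2 = (2*d/(27 + d))/2 = d/(27 + d))
1/((q(-39) + 249*818) + K(641)) = 1/((-39/(27 - 39) + 249*818) - 2347*√641) = 1/((-39/(-12) + 203682) - 2347*√641) = 1/((-39*(-1/12) + 203682) - 2347*√641) = 1/((13/4 + 203682) - 2347*√641) = 1/(814741/4 - 2347*√641)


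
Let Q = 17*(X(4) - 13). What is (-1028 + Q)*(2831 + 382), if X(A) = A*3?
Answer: -3357585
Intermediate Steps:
X(A) = 3*A
Q = -17 (Q = 17*(3*4 - 13) = 17*(12 - 13) = 17*(-1) = -17)
(-1028 + Q)*(2831 + 382) = (-1028 - 17)*(2831 + 382) = -1045*3213 = -3357585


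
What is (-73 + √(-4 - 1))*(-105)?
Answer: 7665 - 105*I*√5 ≈ 7665.0 - 234.79*I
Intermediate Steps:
(-73 + √(-4 - 1))*(-105) = (-73 + √(-5))*(-105) = (-73 + I*√5)*(-105) = 7665 - 105*I*√5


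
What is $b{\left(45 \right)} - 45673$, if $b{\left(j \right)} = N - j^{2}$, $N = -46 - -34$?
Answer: $-47710$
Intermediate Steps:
$N = -12$ ($N = -46 + 34 = -12$)
$b{\left(j \right)} = -12 - j^{2}$
$b{\left(45 \right)} - 45673 = \left(-12 - 45^{2}\right) - 45673 = \left(-12 - 2025\right) - 45673 = -2037 - 45673 = -47710$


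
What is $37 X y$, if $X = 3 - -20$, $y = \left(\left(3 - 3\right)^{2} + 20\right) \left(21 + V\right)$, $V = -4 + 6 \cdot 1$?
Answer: $391460$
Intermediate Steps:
$V = 2$ ($V = -4 + 6 = 2$)
$y = 460$ ($y = \left(\left(3 - 3\right)^{2} + 20\right) \left(21 + 2\right) = \left(0^{2} + 20\right) 23 = \left(0 + 20\right) 23 = 20 \cdot 23 = 460$)
$X = 23$ ($X = 3 + 20 = 23$)
$37 X y = 37 \cdot 23 \cdot 460 = 851 \cdot 460 = 391460$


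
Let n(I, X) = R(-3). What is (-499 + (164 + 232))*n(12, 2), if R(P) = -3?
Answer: 309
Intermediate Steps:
n(I, X) = -3
(-499 + (164 + 232))*n(12, 2) = (-499 + (164 + 232))*(-3) = (-499 + 396)*(-3) = -103*(-3) = 309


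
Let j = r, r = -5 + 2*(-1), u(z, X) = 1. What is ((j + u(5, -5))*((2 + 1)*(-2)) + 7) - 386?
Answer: -343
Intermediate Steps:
r = -7 (r = -5 - 2 = -7)
j = -7
((j + u(5, -5))*((2 + 1)*(-2)) + 7) - 386 = ((-7 + 1)*((2 + 1)*(-2)) + 7) - 386 = (-18*(-2) + 7) - 386 = (-6*(-6) + 7) - 386 = (36 + 7) - 386 = 43 - 386 = -343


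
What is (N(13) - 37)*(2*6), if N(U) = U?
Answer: -288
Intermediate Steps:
(N(13) - 37)*(2*6) = (13 - 37)*(2*6) = -24*12 = -288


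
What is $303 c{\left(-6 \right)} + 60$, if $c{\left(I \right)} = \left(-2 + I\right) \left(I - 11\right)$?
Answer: $41268$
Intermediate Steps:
$c{\left(I \right)} = \left(-11 + I\right) \left(-2 + I\right)$ ($c{\left(I \right)} = \left(-2 + I\right) \left(-11 + I\right) = \left(-11 + I\right) \left(-2 + I\right)$)
$303 c{\left(-6 \right)} + 60 = 303 \left(22 + \left(-6\right)^{2} - -78\right) + 60 = 303 \left(22 + 36 + 78\right) + 60 = 303 \cdot 136 + 60 = 41208 + 60 = 41268$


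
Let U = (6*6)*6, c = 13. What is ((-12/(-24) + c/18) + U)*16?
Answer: 31280/9 ≈ 3475.6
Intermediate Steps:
U = 216 (U = 36*6 = 216)
((-12/(-24) + c/18) + U)*16 = ((-12/(-24) + 13/18) + 216)*16 = ((-12*(-1/24) + 13*(1/18)) + 216)*16 = ((½ + 13/18) + 216)*16 = (11/9 + 216)*16 = (1955/9)*16 = 31280/9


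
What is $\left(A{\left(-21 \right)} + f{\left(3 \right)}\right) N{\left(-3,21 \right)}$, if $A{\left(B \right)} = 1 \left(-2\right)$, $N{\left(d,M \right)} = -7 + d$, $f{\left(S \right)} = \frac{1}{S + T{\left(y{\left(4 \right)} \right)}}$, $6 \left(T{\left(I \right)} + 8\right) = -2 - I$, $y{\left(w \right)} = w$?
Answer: $\frac{65}{3} \approx 21.667$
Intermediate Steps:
$T{\left(I \right)} = - \frac{25}{3} - \frac{I}{6}$ ($T{\left(I \right)} = -8 + \frac{-2 - I}{6} = -8 - \left(\frac{1}{3} + \frac{I}{6}\right) = - \frac{25}{3} - \frac{I}{6}$)
$f{\left(S \right)} = \frac{1}{-9 + S}$ ($f{\left(S \right)} = \frac{1}{S - 9} = \frac{1}{-9 + S}$)
$A{\left(B \right)} = -2$
$\left(A{\left(-21 \right)} + f{\left(3 \right)}\right) N{\left(-3,21 \right)} = \left(-2 + \frac{1}{-9 + 3}\right) \left(-7 - 3\right) = \left(-2 + \frac{1}{-6}\right) \left(-10\right) = \left(-2 - \frac{1}{6}\right) \left(-10\right) = \left(- \frac{13}{6}\right) \left(-10\right) = \frac{65}{3}$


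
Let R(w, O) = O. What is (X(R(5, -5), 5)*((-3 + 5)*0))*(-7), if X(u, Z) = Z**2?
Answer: 0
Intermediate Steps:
(X(R(5, -5), 5)*((-3 + 5)*0))*(-7) = (5**2*((-3 + 5)*0))*(-7) = (25*(2*0))*(-7) = (25*0)*(-7) = 0*(-7) = 0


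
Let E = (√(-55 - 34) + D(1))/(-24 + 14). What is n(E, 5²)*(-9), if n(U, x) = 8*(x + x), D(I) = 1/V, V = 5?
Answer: -3600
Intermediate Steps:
D(I) = ⅕ (D(I) = 1/5 = ⅕)
E = -1/50 - I*√89/10 (E = (√(-55 - 34) + ⅕)/(-24 + 14) = (√(-89) + ⅕)/(-10) = (I*√89 + ⅕)*(-⅒) = (⅕ + I*√89)*(-⅒) = -1/50 - I*√89/10 ≈ -0.02 - 0.9434*I)
n(U, x) = 16*x (n(U, x) = 8*(2*x) = 16*x)
n(E, 5²)*(-9) = (16*5²)*(-9) = (16*25)*(-9) = 400*(-9) = -3600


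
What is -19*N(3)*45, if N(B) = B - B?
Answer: 0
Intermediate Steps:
N(B) = 0
-19*N(3)*45 = -19*0*45 = 0*45 = 0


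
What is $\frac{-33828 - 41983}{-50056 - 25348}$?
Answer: $\frac{75811}{75404} \approx 1.0054$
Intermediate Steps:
$\frac{-33828 - 41983}{-50056 - 25348} = - \frac{75811}{-75404} = \left(-75811\right) \left(- \frac{1}{75404}\right) = \frac{75811}{75404}$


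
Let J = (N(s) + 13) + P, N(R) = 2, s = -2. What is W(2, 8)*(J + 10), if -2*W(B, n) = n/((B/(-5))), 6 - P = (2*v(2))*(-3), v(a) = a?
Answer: 430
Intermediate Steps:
P = 18 (P = 6 - 2*2*(-3) = 6 - 4*(-3) = 6 - 1*(-12) = 6 + 12 = 18)
W(B, n) = 5*n/(2*B) (W(B, n) = -n/(2*(B/(-5))) = -n/(2*(B*(-⅕))) = -n/(2*((-B/5))) = -n*(-5/B)/2 = -(-5)*n/(2*B) = 5*n/(2*B))
J = 33 (J = (2 + 13) + 18 = 15 + 18 = 33)
W(2, 8)*(J + 10) = ((5/2)*8/2)*(33 + 10) = ((5/2)*8*(½))*43 = 10*43 = 430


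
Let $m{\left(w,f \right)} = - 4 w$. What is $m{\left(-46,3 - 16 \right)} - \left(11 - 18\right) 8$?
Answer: $240$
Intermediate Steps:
$m{\left(-46,3 - 16 \right)} - \left(11 - 18\right) 8 = \left(-4\right) \left(-46\right) - \left(11 - 18\right) 8 = 184 - \left(-7\right) 8 = 184 - -56 = 184 + 56 = 240$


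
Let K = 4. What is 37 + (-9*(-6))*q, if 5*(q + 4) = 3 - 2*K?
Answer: -233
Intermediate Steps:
q = -5 (q = -4 + (3 - 2*4)/5 = -4 + (3 - 8)/5 = -4 + (⅕)*(-5) = -4 - 1 = -5)
37 + (-9*(-6))*q = 37 - 9*(-6)*(-5) = 37 + 54*(-5) = 37 - 270 = -233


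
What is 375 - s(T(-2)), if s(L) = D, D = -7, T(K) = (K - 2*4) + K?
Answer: 382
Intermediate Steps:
T(K) = -8 + 2*K (T(K) = (K - 8) + K = (-8 + K) + K = -8 + 2*K)
s(L) = -7
375 - s(T(-2)) = 375 - 1*(-7) = 375 + 7 = 382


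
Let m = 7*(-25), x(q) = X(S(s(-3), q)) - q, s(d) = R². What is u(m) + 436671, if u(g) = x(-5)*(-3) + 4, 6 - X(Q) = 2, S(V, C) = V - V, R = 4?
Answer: 436648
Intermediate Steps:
s(d) = 16 (s(d) = 4² = 16)
S(V, C) = 0
X(Q) = 4 (X(Q) = 6 - 1*2 = 6 - 2 = 4)
x(q) = 4 - q
m = -175
u(g) = -23 (u(g) = (4 - 1*(-5))*(-3) + 4 = (4 + 5)*(-3) + 4 = 9*(-3) + 4 = -27 + 4 = -23)
u(m) + 436671 = -23 + 436671 = 436648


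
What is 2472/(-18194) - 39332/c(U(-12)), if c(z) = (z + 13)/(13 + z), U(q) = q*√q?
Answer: -357804440/9097 ≈ -39332.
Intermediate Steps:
U(q) = q^(3/2)
c(z) = 1 (c(z) = (13 + z)/(13 + z) = 1)
2472/(-18194) - 39332/c(U(-12)) = 2472/(-18194) - 39332/1 = 2472*(-1/18194) - 39332*1 = -1236/9097 - 39332 = -357804440/9097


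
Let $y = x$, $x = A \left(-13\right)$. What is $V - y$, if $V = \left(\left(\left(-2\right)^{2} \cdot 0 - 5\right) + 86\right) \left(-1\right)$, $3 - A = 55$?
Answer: $-757$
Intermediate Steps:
$A = -52$ ($A = 3 - 55 = -52$)
$x = 676$ ($x = \left(-52\right) \left(-13\right) = 676$)
$y = 676$
$V = -81$ ($V = \left(\left(4 \cdot 0 - 5\right) + 86\right) \left(-1\right) = \left(\left(0 - 5\right) + 86\right) \left(-1\right) = \left(-5 + 86\right) \left(-1\right) = 81 \left(-1\right) = -81$)
$V - y = -81 - 676 = -757$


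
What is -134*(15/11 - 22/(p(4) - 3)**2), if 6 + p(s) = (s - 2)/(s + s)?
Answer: -1943402/13475 ≈ -144.22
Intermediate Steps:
p(s) = -6 + (-2 + s)/(2*s) (p(s) = -6 + (s - 2)/(s + s) = -6 + (-2 + s)/((2*s)) = -6 + (-2 + s)*(1/(2*s)) = -6 + (-2 + s)/(2*s))
-134*(15/11 - 22/(p(4) - 3)**2) = -134*(15/11 - 22/((-11/2 - 1/4) - 3)**2) = -134*(15/11 - 22/(-23/4 - 3)**2) = -134*(15/11 - 22/((-35/4)**2)) = -134*(15/11 - 22/1225/16) = -134*(15/11 - 22*16/1225) = -134*(15/11 - 352/1225) = -134*14503/13475 = -1943402/13475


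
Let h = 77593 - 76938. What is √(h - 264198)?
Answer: I*√263543 ≈ 513.36*I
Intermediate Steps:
h = 655
√(h - 264198) = √(655 - 264198) = √(-263543) = I*√263543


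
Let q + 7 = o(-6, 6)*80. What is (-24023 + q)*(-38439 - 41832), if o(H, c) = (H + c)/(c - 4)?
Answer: 1928912130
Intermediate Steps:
o(H, c) = (H + c)/(-4 + c)
q = -7 (q = -7 + ((-6 + 6)/(-4 + 6))*80 = -7 + (0/2)*80 = -7 + ((½)*0)*80 = -7 + 0*80 = -7 + 0 = -7)
(-24023 + q)*(-38439 - 41832) = (-24023 - 7)*(-38439 - 41832) = -24030*(-80271) = 1928912130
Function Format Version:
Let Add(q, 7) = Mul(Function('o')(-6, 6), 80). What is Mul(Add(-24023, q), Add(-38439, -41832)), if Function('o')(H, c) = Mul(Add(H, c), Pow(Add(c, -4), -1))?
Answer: 1928912130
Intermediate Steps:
Function('o')(H, c) = Mul(Pow(Add(-4, c), -1), Add(H, c)) (Function('o')(H, c) = Mul(Add(H, c), Pow(Add(-4, c), -1)) = Mul(Pow(Add(-4, c), -1), Add(H, c)))
q = -7 (q = Add(-7, Mul(Mul(Pow(Add(-4, 6), -1), Add(-6, 6)), 80)) = Add(-7, Mul(Mul(Pow(2, -1), 0), 80)) = Add(-7, Mul(Mul(Rational(1, 2), 0), 80)) = Add(-7, Mul(0, 80)) = Add(-7, 0) = -7)
Mul(Add(-24023, q), Add(-38439, -41832)) = Mul(Add(-24023, -7), Add(-38439, -41832)) = Mul(-24030, -80271) = 1928912130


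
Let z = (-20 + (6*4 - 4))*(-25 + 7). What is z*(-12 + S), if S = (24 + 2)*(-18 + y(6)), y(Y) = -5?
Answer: 0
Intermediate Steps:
z = 0 (z = (-20 + (24 - 4))*(-18) = (-20 + 20)*(-18) = 0*(-18) = 0)
S = -598 (S = (24 + 2)*(-18 - 5) = 26*(-23) = -598)
z*(-12 + S) = 0*(-12 - 598) = 0*(-610) = 0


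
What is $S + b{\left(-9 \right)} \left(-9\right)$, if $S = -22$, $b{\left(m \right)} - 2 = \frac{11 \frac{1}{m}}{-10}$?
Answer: $- \frac{411}{10} \approx -41.1$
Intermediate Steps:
$b{\left(m \right)} = 2 - \frac{11}{10 m}$ ($b{\left(m \right)} = 2 + \frac{11 \frac{1}{m}}{-10} = 2 + \frac{11}{m} \left(- \frac{1}{10}\right) = 2 - \frac{11}{10 m}$)
$S + b{\left(-9 \right)} \left(-9\right) = -22 + \left(2 - \frac{11}{10 \left(-9\right)}\right) \left(-9\right) = -22 + \left(2 - - \frac{11}{90}\right) \left(-9\right) = -22 + \left(2 + \frac{11}{90}\right) \left(-9\right) = -22 + \frac{191}{90} \left(-9\right) = -22 - \frac{191}{10} = - \frac{411}{10}$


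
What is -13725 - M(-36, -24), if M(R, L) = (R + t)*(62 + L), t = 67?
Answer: -14903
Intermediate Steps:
M(R, L) = (62 + L)*(67 + R) (M(R, L) = (R + 67)*(62 + L) = (67 + R)*(62 + L) = (62 + L)*(67 + R))
-13725 - M(-36, -24) = -13725 - (4154 + 62*(-36) + 67*(-24) - 24*(-36)) = -13725 - (4154 - 2232 - 1608 + 864) = -13725 - 1*1178 = -13725 - 1178 = -14903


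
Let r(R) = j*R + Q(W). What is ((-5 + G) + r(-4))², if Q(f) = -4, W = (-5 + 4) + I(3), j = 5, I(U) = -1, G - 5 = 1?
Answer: 529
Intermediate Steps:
G = 6 (G = 5 + 1 = 6)
W = -2 (W = (-5 + 4) - 1 = -1 - 1 = -2)
r(R) = -4 + 5*R (r(R) = 5*R - 4 = -4 + 5*R)
((-5 + G) + r(-4))² = ((-5 + 6) + (-4 + 5*(-4)))² = (1 + (-4 - 20))² = (1 - 24)² = (-23)² = 529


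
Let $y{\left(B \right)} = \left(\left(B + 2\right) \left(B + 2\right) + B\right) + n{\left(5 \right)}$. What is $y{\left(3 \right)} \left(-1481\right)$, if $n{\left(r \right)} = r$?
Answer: $-48873$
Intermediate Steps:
$y{\left(B \right)} = 5 + B + \left(2 + B\right)^{2}$ ($y{\left(B \right)} = \left(\left(B + 2\right) \left(B + 2\right) + B\right) + 5 = \left(\left(2 + B\right) \left(2 + B\right) + B\right) + 5 = \left(\left(2 + B\right)^{2} + B\right) + 5 = \left(B + \left(2 + B\right)^{2}\right) + 5 = 5 + B + \left(2 + B\right)^{2}$)
$y{\left(3 \right)} \left(-1481\right) = \left(5 + 3 + \left(2 + 3\right)^{2}\right) \left(-1481\right) = \left(5 + 3 + 5^{2}\right) \left(-1481\right) = \left(5 + 3 + 25\right) \left(-1481\right) = 33 \left(-1481\right) = -48873$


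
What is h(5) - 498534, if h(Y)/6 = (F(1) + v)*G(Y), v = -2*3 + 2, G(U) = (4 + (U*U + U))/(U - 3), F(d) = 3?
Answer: -498636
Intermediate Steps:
G(U) = (4 + U + U**2)/(-3 + U) (G(U) = (4 + (U**2 + U))/(-3 + U) = (4 + (U + U**2))/(-3 + U) = (4 + U + U**2)/(-3 + U))
v = -4 (v = -6 + 2 = -4)
h(Y) = -6*(4 + Y + Y**2)/(-3 + Y) (h(Y) = 6*((3 - 4)*((4 + Y + Y**2)/(-3 + Y))) = 6*(-(4 + Y + Y**2)/(-3 + Y)) = -6*(4 + Y + Y**2)/(-3 + Y))
h(5) - 498534 = 6*(-4 - 1*5 - 1*5**2)/(-3 + 5) - 498534 = 6*(-4 - 5 - 1*25)/2 - 498534 = 6*(1/2)*(-4 - 5 - 25) - 498534 = 6*(1/2)*(-34) - 498534 = -102 - 498534 = -498636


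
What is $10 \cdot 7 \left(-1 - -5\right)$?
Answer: $280$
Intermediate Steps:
$10 \cdot 7 \left(-1 - -5\right) = 70 \left(-1 + 5\right) = 70 \cdot 4 = 280$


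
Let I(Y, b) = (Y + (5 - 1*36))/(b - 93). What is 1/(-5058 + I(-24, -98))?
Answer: -191/966023 ≈ -0.00019772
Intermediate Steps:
I(Y, b) = (-31 + Y)/(-93 + b) (I(Y, b) = (Y + (5 - 36))/(-93 + b) = (Y - 31)/(-93 + b) = (-31 + Y)/(-93 + b))
1/(-5058 + I(-24, -98)) = 1/(-5058 + (-31 - 24)/(-93 - 98)) = 1/(-5058 - 55/(-191)) = 1/(-5058 - 1/191*(-55)) = 1/(-5058 + 55/191) = 1/(-966023/191) = -191/966023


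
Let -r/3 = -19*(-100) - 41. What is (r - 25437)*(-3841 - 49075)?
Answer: 1641136824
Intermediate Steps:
r = -5577 (r = -3*(-19*(-100) - 41) = -3*(1900 - 41) = -3*1859 = -5577)
(r - 25437)*(-3841 - 49075) = (-5577 - 25437)*(-3841 - 49075) = -31014*(-52916) = 1641136824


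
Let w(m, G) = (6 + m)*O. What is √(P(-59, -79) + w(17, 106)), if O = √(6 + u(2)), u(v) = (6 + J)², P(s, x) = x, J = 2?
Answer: √(-79 + 23*√70) ≈ 10.650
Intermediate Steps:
u(v) = 64 (u(v) = (6 + 2)² = 8² = 64)
O = √70 (O = √(6 + 64) = √70 ≈ 8.3666)
w(m, G) = √70*(6 + m) (w(m, G) = (6 + m)*√70 = √70*(6 + m))
√(P(-59, -79) + w(17, 106)) = √(-79 + √70*(6 + 17)) = √(-79 + √70*23) = √(-79 + 23*√70)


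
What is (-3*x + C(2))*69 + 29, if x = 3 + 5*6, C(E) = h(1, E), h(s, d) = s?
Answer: -6733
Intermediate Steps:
C(E) = 1
x = 33 (x = 3 + 30 = 33)
(-3*x + C(2))*69 + 29 = (-3*33 + 1)*69 + 29 = (-99 + 1)*69 + 29 = -98*69 + 29 = -6762 + 29 = -6733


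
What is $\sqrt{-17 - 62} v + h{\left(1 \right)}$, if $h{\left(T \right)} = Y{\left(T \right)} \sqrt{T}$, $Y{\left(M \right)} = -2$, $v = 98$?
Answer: $-2 + 98 i \sqrt{79} \approx -2.0 + 871.04 i$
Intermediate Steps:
$h{\left(T \right)} = - 2 \sqrt{T}$
$\sqrt{-17 - 62} v + h{\left(1 \right)} = \sqrt{-17 - 62} \cdot 98 - 2 \sqrt{1} = \sqrt{-79} \cdot 98 - 2 = i \sqrt{79} \cdot 98 - 2 = 98 i \sqrt{79} - 2 = -2 + 98 i \sqrt{79}$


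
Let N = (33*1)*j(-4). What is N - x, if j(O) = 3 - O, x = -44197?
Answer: 44428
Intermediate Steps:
N = 231 (N = (33*1)*(3 - 1*(-4)) = 33*(3 + 4) = 33*7 = 231)
N - x = 231 - 1*(-44197) = 231 + 44197 = 44428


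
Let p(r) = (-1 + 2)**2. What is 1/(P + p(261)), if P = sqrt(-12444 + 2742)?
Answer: 1/9703 - 21*I*sqrt(22)/9703 ≈ 0.00010306 - 0.010151*I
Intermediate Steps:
P = 21*I*sqrt(22) (P = sqrt(-9702) = 21*I*sqrt(22) ≈ 98.499*I)
p(r) = 1 (p(r) = 1**2 = 1)
1/(P + p(261)) = 1/(21*I*sqrt(22) + 1) = 1/(1 + 21*I*sqrt(22))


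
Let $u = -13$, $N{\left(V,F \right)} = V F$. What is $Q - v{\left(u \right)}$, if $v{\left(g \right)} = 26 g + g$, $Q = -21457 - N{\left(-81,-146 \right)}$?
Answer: $-32932$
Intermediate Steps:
$N{\left(V,F \right)} = F V$
$Q = -33283$ ($Q = -21457 - \left(-146\right) \left(-81\right) = -21457 - 11826 = -33283$)
$v{\left(g \right)} = 27 g$
$Q - v{\left(u \right)} = -33283 - 27 \left(-13\right) = -33283 - -351 = -33283 + 351 = -32932$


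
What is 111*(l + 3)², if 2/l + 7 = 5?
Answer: 444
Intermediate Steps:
l = -1 (l = 2/(-7 + 5) = 2/(-2) = 2*(-½) = -1)
111*(l + 3)² = 111*(-1 + 3)² = 111*2² = 111*4 = 444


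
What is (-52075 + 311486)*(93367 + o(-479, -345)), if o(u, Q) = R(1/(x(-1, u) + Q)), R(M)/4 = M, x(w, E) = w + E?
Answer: 19981851102881/825 ≈ 2.4220e+10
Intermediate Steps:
x(w, E) = E + w
R(M) = 4*M
o(u, Q) = 4/(-1 + Q + u) (o(u, Q) = 4/((u - 1) + Q) = 4/((-1 + u) + Q) = 4/(-1 + Q + u))
(-52075 + 311486)*(93367 + o(-479, -345)) = (-52075 + 311486)*(93367 + 4/(-1 - 345 - 479)) = 259411*(93367 + 4/(-825)) = 259411*(93367 + 4*(-1/825)) = 259411*(93367 - 4/825) = 259411*(77027771/825) = 19981851102881/825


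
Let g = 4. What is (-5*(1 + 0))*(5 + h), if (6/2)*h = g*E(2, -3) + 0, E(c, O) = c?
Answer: -115/3 ≈ -38.333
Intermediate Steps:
h = 8/3 (h = (4*2 + 0)/3 = (8 + 0)/3 = (1/3)*8 = 8/3 ≈ 2.6667)
(-5*(1 + 0))*(5 + h) = (-5*(1 + 0))*(5 + 8/3) = -5*1*(23/3) = -5*23/3 = -115/3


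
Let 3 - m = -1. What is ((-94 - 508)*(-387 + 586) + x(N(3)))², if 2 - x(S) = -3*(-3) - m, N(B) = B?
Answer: 14352279601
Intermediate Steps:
m = 4 (m = 3 - 1*(-1) = 3 + 1 = 4)
x(S) = -3 (x(S) = 2 - (-3*(-3) - 1*4) = 2 - (9 - 4) = 2 - 1*5 = 2 - 5 = -3)
((-94 - 508)*(-387 + 586) + x(N(3)))² = ((-94 - 508)*(-387 + 586) - 3)² = (-602*199 - 3)² = (-119798 - 3)² = (-119801)² = 14352279601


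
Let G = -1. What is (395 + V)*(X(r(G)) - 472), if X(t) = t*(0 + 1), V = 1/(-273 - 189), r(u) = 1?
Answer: -28650773/154 ≈ -1.8604e+5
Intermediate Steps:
V = -1/462 (V = 1/(-462) = -1/462 ≈ -0.0021645)
X(t) = t (X(t) = t*1 = t)
(395 + V)*(X(r(G)) - 472) = (395 - 1/462)*(1 - 472) = (182489/462)*(-471) = -28650773/154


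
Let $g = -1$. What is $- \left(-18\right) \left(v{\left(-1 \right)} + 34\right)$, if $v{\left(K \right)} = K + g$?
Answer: $576$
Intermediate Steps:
$v{\left(K \right)} = -1 + K$ ($v{\left(K \right)} = K - 1 = -1 + K$)
$- \left(-18\right) \left(v{\left(-1 \right)} + 34\right) = - \left(-18\right) \left(\left(-1 - 1\right) + 34\right) = - \left(-18\right) \left(-2 + 34\right) = - \left(-18\right) 32 = \left(-1\right) \left(-576\right) = 576$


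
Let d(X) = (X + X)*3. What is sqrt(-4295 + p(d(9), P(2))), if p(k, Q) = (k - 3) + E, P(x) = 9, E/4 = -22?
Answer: 38*I*sqrt(3) ≈ 65.818*I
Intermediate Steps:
E = -88 (E = 4*(-22) = -88)
d(X) = 6*X (d(X) = (2*X)*3 = 6*X)
p(k, Q) = -91 + k (p(k, Q) = (k - 3) - 88 = (-3 + k) - 88 = -91 + k)
sqrt(-4295 + p(d(9), P(2))) = sqrt(-4295 + (-91 + 6*9)) = sqrt(-4295 + (-91 + 54)) = sqrt(-4295 - 37) = sqrt(-4332) = 38*I*sqrt(3)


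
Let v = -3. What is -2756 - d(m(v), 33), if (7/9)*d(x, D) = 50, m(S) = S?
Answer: -19742/7 ≈ -2820.3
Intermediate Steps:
d(x, D) = 450/7 (d(x, D) = (9/7)*50 = 450/7)
-2756 - d(m(v), 33) = -2756 - 1*450/7 = -2756 - 450/7 = -19742/7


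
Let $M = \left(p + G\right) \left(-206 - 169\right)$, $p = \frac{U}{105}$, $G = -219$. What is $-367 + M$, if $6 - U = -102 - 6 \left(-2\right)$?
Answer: $\frac{569906}{7} \approx 81415.0$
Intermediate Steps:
$U = 96$ ($U = 6 - \left(-102 - 6 \left(-2\right)\right) = 6 - \left(-102 - -12\right) = 6 - \left(-102 + 12\right) = 6 - -90 = 6 + 90 = 96$)
$p = \frac{32}{35}$ ($p = \frac{96}{105} = 96 \cdot \frac{1}{105} = \frac{32}{35} \approx 0.91429$)
$M = \frac{572475}{7}$ ($M = \left(\frac{32}{35} - 219\right) \left(-206 - 169\right) = \left(- \frac{7633}{35}\right) \left(-375\right) = \frac{572475}{7} \approx 81782.0$)
$-367 + M = -367 + \frac{572475}{7} = \frac{569906}{7}$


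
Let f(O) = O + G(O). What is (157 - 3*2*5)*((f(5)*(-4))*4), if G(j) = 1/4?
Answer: -10668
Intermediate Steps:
G(j) = 1/4
f(O) = 1/4 + O (f(O) = O + 1/4 = 1/4 + O)
(157 - 3*2*5)*((f(5)*(-4))*4) = (157 - 3*2*5)*(((1/4 + 5)*(-4))*4) = (157 - 6*5)*(((21/4)*(-4))*4) = (157 - 30)*(-21*4) = 127*(-84) = -10668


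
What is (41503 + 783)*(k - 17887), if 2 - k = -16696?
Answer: -50278054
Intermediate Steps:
k = 16698 (k = 2 - 1*(-16696) = 2 + 16696 = 16698)
(41503 + 783)*(k - 17887) = (41503 + 783)*(16698 - 17887) = 42286*(-1189) = -50278054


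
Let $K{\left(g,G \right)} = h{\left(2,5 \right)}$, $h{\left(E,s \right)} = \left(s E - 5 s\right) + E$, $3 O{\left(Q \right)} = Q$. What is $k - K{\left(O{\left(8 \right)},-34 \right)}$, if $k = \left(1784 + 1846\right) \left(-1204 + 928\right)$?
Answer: $-1001867$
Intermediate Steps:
$O{\left(Q \right)} = \frac{Q}{3}$
$h{\left(E,s \right)} = E - 5 s + E s$ ($h{\left(E,s \right)} = \left(E s - 5 s\right) + E = \left(- 5 s + E s\right) + E = E - 5 s + E s$)
$K{\left(g,G \right)} = -13$ ($K{\left(g,G \right)} = 2 - 25 + 2 \cdot 5 = 2 - 25 + 10 = -13$)
$k = -1001880$ ($k = 3630 \left(-276\right) = -1001880$)
$k - K{\left(O{\left(8 \right)},-34 \right)} = -1001880 - -13 = -1001880 + 13 = -1001867$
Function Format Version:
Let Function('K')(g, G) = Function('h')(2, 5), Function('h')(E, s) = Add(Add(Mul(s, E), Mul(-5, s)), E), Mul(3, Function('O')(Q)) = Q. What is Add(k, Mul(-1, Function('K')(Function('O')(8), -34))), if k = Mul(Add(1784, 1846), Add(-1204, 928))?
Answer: -1001867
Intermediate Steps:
Function('O')(Q) = Mul(Rational(1, 3), Q)
Function('h')(E, s) = Add(E, Mul(-5, s), Mul(E, s)) (Function('h')(E, s) = Add(Add(Mul(E, s), Mul(-5, s)), E) = Add(Add(Mul(-5, s), Mul(E, s)), E) = Add(E, Mul(-5, s), Mul(E, s)))
Function('K')(g, G) = -13 (Function('K')(g, G) = Add(2, Mul(-5, 5), Mul(2, 5)) = Add(2, -25, 10) = -13)
k = -1001880 (k = Mul(3630, -276) = -1001880)
Add(k, Mul(-1, Function('K')(Function('O')(8), -34))) = Add(-1001880, Mul(-1, -13)) = Add(-1001880, 13) = -1001867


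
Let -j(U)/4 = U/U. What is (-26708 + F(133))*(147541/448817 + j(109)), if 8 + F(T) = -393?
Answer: 44668231243/448817 ≈ 99524.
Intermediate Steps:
F(T) = -401 (F(T) = -8 - 393 = -401)
j(U) = -4 (j(U) = -4*U/U = -4*1 = -4)
(-26708 + F(133))*(147541/448817 + j(109)) = (-26708 - 401)*(147541/448817 - 4) = -27109*(147541*(1/448817) - 4) = -27109*(147541/448817 - 4) = -27109*(-1647727/448817) = 44668231243/448817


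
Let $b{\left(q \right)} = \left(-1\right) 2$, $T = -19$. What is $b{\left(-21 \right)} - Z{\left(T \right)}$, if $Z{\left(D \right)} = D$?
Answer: $17$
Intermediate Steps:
$b{\left(q \right)} = -2$
$b{\left(-21 \right)} - Z{\left(T \right)} = -2 - -19 = -2 + 19 = 17$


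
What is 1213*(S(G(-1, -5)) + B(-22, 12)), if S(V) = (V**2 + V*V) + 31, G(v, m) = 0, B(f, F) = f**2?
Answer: 624695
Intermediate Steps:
S(V) = 31 + 2*V**2 (S(V) = (V**2 + V**2) + 31 = 2*V**2 + 31 = 31 + 2*V**2)
1213*(S(G(-1, -5)) + B(-22, 12)) = 1213*((31 + 2*0**2) + (-22)**2) = 1213*((31 + 2*0) + 484) = 1213*((31 + 0) + 484) = 1213*(31 + 484) = 1213*515 = 624695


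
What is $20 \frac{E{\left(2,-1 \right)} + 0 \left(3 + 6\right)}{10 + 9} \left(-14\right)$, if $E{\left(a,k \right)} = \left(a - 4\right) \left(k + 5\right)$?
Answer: $\frac{2240}{19} \approx 117.89$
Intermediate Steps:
$E{\left(a,k \right)} = \left(-4 + a\right) \left(5 + k\right)$
$20 \frac{E{\left(2,-1 \right)} + 0 \left(3 + 6\right)}{10 + 9} \left(-14\right) = 20 \frac{\left(-20 - -4 + 5 \cdot 2 + 2 \left(-1\right)\right) + 0 \left(3 + 6\right)}{10 + 9} \left(-14\right) = 20 \frac{\left(-20 + 4 + 10 - 2\right) + 0 \cdot 9}{19} \left(-14\right) = 20 \left(-8 + 0\right) \frac{1}{19} \left(-14\right) = 20 \left(\left(-8\right) \frac{1}{19}\right) \left(-14\right) = 20 \left(- \frac{8}{19}\right) \left(-14\right) = \left(- \frac{160}{19}\right) \left(-14\right) = \frac{2240}{19}$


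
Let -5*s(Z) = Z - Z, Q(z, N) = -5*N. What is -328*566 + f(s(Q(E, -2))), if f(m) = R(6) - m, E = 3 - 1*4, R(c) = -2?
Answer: -185650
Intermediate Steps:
E = -1 (E = 3 - 4 = -1)
s(Z) = 0 (s(Z) = -(Z - Z)/5 = -⅕*0 = 0)
f(m) = -2 - m
-328*566 + f(s(Q(E, -2))) = -328*566 + (-2 - 1*0) = -185648 + (-2 + 0) = -185648 - 2 = -185650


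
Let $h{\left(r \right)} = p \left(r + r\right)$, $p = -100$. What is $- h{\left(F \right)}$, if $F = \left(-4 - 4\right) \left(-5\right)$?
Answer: $8000$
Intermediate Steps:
$F = 40$ ($F = \left(-8\right) \left(-5\right) = 40$)
$h{\left(r \right)} = - 200 r$ ($h{\left(r \right)} = - 100 \left(r + r\right) = - 100 \cdot 2 r = - 200 r$)
$- h{\left(F \right)} = - \left(-200\right) 40 = \left(-1\right) \left(-8000\right) = 8000$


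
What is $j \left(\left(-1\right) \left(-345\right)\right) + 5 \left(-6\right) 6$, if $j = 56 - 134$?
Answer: $-27090$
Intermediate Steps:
$j = -78$ ($j = 56 - 134 = -78$)
$j \left(\left(-1\right) \left(-345\right)\right) + 5 \left(-6\right) 6 = - 78 \left(\left(-1\right) \left(-345\right)\right) + 5 \left(-6\right) 6 = \left(-78\right) 345 - 180 = -26910 - 180 = -27090$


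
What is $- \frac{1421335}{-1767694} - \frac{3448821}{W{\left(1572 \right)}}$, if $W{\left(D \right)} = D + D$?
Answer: $- \frac{1015331918589}{926271656} \approx -1096.1$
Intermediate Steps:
$W{\left(D \right)} = 2 D$
$- \frac{1421335}{-1767694} - \frac{3448821}{W{\left(1572 \right)}} = - \frac{1421335}{-1767694} - \frac{3448821}{2 \cdot 1572} = \left(-1421335\right) \left(- \frac{1}{1767694}\right) - \frac{3448821}{3144} = \frac{1421335}{1767694} - \frac{1149607}{1048} = - \frac{1015331918589}{926271656}$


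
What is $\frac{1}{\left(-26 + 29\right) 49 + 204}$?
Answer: $\frac{1}{351} \approx 0.002849$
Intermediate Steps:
$\frac{1}{\left(-26 + 29\right) 49 + 204} = \frac{1}{3 \cdot 49 + 204} = \frac{1}{147 + 204} = \frac{1}{351}$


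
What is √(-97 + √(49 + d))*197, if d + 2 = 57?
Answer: 197*√(-97 + 2*√26) ≈ 1835.4*I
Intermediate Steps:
d = 55 (d = -2 + 57 = 55)
√(-97 + √(49 + d))*197 = √(-97 + √(49 + 55))*197 = √(-97 + √104)*197 = √(-97 + 2*√26)*197 = 197*√(-97 + 2*√26)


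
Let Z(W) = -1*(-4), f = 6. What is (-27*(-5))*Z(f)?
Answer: 540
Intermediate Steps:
Z(W) = 4
(-27*(-5))*Z(f) = -27*(-5)*4 = 135*4 = 540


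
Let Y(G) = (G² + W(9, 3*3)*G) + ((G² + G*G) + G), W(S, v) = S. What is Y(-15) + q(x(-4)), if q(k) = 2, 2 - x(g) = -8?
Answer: 527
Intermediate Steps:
x(g) = 10 (x(g) = 2 - 1*(-8) = 2 + 8 = 10)
Y(G) = 3*G² + 10*G (Y(G) = (G² + 9*G) + ((G² + G*G) + G) = (G² + 9*G) + ((G² + G²) + G) = (G² + 9*G) + (2*G² + G) = (G² + 9*G) + (G + 2*G²) = 3*G² + 10*G)
Y(-15) + q(x(-4)) = -15*(10 + 3*(-15)) + 2 = -15*(10 - 45) + 2 = -15*(-35) + 2 = 525 + 2 = 527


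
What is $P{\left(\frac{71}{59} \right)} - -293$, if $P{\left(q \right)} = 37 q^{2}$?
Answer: $\frac{1206450}{3481} \approx 346.58$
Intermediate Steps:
$P{\left(\frac{71}{59} \right)} - -293 = 37 \left(\frac{71}{59}\right)^{2} - -293 = 37 \left(71 \cdot \frac{1}{59}\right)^{2} + 293 = 37 \left(\frac{71}{59}\right)^{2} + 293 = 37 \cdot \frac{5041}{3481} + 293 = \frac{186517}{3481} + 293 = \frac{1206450}{3481}$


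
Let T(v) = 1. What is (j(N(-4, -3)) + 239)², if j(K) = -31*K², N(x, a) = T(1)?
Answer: 43264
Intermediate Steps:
N(x, a) = 1
(j(N(-4, -3)) + 239)² = (-31*1² + 239)² = (-31*1 + 239)² = (-31 + 239)² = 208² = 43264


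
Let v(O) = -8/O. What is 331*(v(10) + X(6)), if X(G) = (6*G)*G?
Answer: 356156/5 ≈ 71231.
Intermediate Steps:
X(G) = 6*G²
331*(v(10) + X(6)) = 331*(-8/10 + 6*6²) = 331*(-8*⅒ + 6*36) = 331*(-⅘ + 216) = 331*(1076/5) = 356156/5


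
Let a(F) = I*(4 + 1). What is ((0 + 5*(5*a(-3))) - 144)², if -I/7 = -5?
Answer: 17901361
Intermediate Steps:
I = 35 (I = -7*(-5) = 35)
a(F) = 175 (a(F) = 35*(4 + 1) = 35*5 = 175)
((0 + 5*(5*a(-3))) - 144)² = ((0 + 5*(5*175)) - 144)² = ((0 + 5*875) - 144)² = ((0 + 4375) - 144)² = (4375 - 144)² = 4231² = 17901361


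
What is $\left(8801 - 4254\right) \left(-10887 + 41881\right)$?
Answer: $140929718$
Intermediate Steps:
$\left(8801 - 4254\right) \left(-10887 + 41881\right) = 4547 \cdot 30994 = 140929718$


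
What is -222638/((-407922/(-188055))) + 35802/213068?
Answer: -743396392383723/7242927058 ≈ -1.0264e+5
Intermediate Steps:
-222638/((-407922/(-188055))) + 35802/213068 = -222638/((-407922*(-1/188055))) + 35802*(1/213068) = -222638/135974/62685 + 17901/106534 = -222638*62685/135974 + 17901/106534 = -6978031515/67987 + 17901/106534 = -743396392383723/7242927058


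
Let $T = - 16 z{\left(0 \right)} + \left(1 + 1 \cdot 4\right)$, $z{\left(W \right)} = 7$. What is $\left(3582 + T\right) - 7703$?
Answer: $-4228$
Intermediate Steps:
$T = -107$ ($T = \left(-16\right) 7 + \left(1 + 1 \cdot 4\right) = -112 + \left(1 + 4\right) = -112 + 5 = -107$)
$\left(3582 + T\right) - 7703 = \left(3582 - 107\right) - 7703 = 3475 - 7703 = -4228$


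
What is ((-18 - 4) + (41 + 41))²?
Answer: 3600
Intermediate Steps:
((-18 - 4) + (41 + 41))² = (-22 + 82)² = 60² = 3600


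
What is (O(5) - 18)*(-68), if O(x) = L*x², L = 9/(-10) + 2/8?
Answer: 2329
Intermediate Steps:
L = -13/20 (L = 9*(-⅒) + 2*(⅛) = -9/10 + ¼ = -13/20 ≈ -0.65000)
O(x) = -13*x²/20
(O(5) - 18)*(-68) = (-13/20*5² - 18)*(-68) = (-13/20*25 - 18)*(-68) = (-65/4 - 18)*(-68) = -137/4*(-68) = 2329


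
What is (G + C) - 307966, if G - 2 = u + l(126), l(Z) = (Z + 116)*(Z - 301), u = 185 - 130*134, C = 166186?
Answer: -201363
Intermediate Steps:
u = -17235 (u = 185 - 17420 = -17235)
l(Z) = (-301 + Z)*(116 + Z) (l(Z) = (116 + Z)*(-301 + Z) = (-301 + Z)*(116 + Z))
G = -59583 (G = 2 + (-17235 + (-34916 + 126² - 185*126)) = 2 + (-17235 + (-34916 + 15876 - 23310)) = 2 + (-17235 - 42350) = 2 - 59585 = -59583)
(G + C) - 307966 = (-59583 + 166186) - 307966 = 106603 - 307966 = -201363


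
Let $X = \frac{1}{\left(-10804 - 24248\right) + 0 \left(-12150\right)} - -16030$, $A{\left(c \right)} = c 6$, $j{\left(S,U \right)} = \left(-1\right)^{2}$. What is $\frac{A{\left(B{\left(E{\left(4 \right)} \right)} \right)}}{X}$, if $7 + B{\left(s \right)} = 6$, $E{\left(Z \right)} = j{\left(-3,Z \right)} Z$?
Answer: $- \frac{210312}{561883559} \approx -0.0003743$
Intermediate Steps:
$j{\left(S,U \right)} = 1$
$E{\left(Z \right)} = Z$ ($E{\left(Z \right)} = 1 Z = Z$)
$B{\left(s \right)} = -1$ ($B{\left(s \right)} = -7 + 6 = -1$)
$A{\left(c \right)} = 6 c$
$X = \frac{561883559}{35052}$ ($X = \frac{1}{\left(-10804 - 24248\right) + 0} + 16030 = \frac{1}{-35052 + 0} + 16030 = \frac{1}{-35052} + 16030 = - \frac{1}{35052} + 16030 = \frac{561883559}{35052} \approx 16030.0$)
$\frac{A{\left(B{\left(E{\left(4 \right)} \right)} \right)}}{X} = \frac{6 \left(-1\right)}{\frac{561883559}{35052}} = \left(-6\right) \frac{35052}{561883559} = - \frac{210312}{561883559}$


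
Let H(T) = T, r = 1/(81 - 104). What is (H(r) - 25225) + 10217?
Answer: -345185/23 ≈ -15008.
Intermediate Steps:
r = -1/23 (r = 1/(-23) = -1/23 ≈ -0.043478)
(H(r) - 25225) + 10217 = (-1/23 - 25225) + 10217 = -580176/23 + 10217 = -345185/23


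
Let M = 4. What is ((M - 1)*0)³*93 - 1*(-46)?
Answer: 46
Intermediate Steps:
((M - 1)*0)³*93 - 1*(-46) = ((4 - 1)*0)³*93 - 1*(-46) = (3*0)³*93 + 46 = 0³*93 + 46 = 0*93 + 46 = 0 + 46 = 46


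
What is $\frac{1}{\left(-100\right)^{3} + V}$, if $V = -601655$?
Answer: $- \frac{1}{1601655} \approx -6.2435 \cdot 10^{-7}$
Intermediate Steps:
$\frac{1}{\left(-100\right)^{3} + V} = \frac{1}{\left(-100\right)^{3} - 601655} = \frac{1}{-1000000 - 601655} = \frac{1}{-1601655} = - \frac{1}{1601655}$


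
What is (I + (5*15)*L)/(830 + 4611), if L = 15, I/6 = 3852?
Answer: 24237/5441 ≈ 4.4545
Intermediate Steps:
I = 23112 (I = 6*3852 = 23112)
(I + (5*15)*L)/(830 + 4611) = (23112 + (5*15)*15)/(830 + 4611) = (23112 + 75*15)/5441 = (23112 + 1125)*(1/5441) = 24237*(1/5441) = 24237/5441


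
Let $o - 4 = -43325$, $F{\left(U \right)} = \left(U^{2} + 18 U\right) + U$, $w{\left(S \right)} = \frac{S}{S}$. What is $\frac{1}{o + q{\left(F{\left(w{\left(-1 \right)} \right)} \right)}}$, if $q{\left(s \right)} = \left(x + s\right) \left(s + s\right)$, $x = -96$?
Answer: $- \frac{1}{46361} \approx -2.157 \cdot 10^{-5}$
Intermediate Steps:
$w{\left(S \right)} = 1$
$F{\left(U \right)} = U^{2} + 19 U$
$q{\left(s \right)} = 2 s \left(-96 + s\right)$ ($q{\left(s \right)} = \left(-96 + s\right) \left(s + s\right) = \left(-96 + s\right) 2 s = 2 s \left(-96 + s\right)$)
$o = -43321$ ($o = 4 - 43325 = -43321$)
$\frac{1}{o + q{\left(F{\left(w{\left(-1 \right)} \right)} \right)}} = \frac{1}{-43321 + 2 \cdot 1 \left(19 + 1\right) \left(-96 + 1 \left(19 + 1\right)\right)} = \frac{1}{-43321 + 2 \cdot 1 \cdot 20 \left(-96 + 1 \cdot 20\right)} = \frac{1}{-43321 + 2 \cdot 20 \left(-96 + 20\right)} = \frac{1}{-43321 + 2 \cdot 20 \left(-76\right)} = \frac{1}{-43321 - 3040} = \frac{1}{-46361} = - \frac{1}{46361}$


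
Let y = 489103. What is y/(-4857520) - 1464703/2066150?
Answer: -812538428001/1003636494800 ≈ -0.80959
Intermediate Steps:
y/(-4857520) - 1464703/2066150 = 489103/(-4857520) - 1464703/2066150 = 489103*(-1/4857520) - 1464703*1/2066150 = -489103/4857520 - 1464703/2066150 = -812538428001/1003636494800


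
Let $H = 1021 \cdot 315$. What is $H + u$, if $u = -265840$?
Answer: $55775$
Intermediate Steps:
$H = 321615$
$H + u = 321615 - 265840 = 55775$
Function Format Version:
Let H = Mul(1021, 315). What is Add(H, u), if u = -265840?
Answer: 55775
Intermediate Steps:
H = 321615
Add(H, u) = Add(321615, -265840) = 55775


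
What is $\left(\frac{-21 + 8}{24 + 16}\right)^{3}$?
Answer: $- \frac{2197}{64000} \approx -0.034328$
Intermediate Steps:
$\left(\frac{-21 + 8}{24 + 16}\right)^{3} = \left(- \frac{13}{40}\right)^{3} = - \frac{2197}{64000}$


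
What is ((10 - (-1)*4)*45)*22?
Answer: 13860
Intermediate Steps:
((10 - (-1)*4)*45)*22 = ((10 - 1*(-4))*45)*22 = ((10 + 4)*45)*22 = (14*45)*22 = 630*22 = 13860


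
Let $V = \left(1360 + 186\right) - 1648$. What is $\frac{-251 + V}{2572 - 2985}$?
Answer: $\frac{353}{413} \approx 0.85472$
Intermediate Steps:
$V = -102$ ($V = 1546 - 1648 = -102$)
$\frac{-251 + V}{2572 - 2985} = \frac{-251 - 102}{2572 - 2985} = - \frac{353}{-413} = \left(-353\right) \left(- \frac{1}{413}\right) = \frac{353}{413}$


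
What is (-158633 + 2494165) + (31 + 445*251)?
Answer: 2447258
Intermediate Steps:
(-158633 + 2494165) + (31 + 445*251) = 2335532 + (31 + 111695) = 2335532 + 111726 = 2447258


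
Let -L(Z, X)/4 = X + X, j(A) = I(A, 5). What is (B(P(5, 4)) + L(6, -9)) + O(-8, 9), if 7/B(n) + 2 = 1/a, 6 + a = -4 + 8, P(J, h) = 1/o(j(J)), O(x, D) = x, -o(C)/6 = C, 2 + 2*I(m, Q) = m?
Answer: 306/5 ≈ 61.200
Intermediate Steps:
I(m, Q) = -1 + m/2
j(A) = -1 + A/2
o(C) = -6*C
P(J, h) = 1/(6 - 3*J) (P(J, h) = 1/(-6*(-1 + J/2)) = 1/(6 - 3*J))
a = -2 (a = -6 + (-4 + 8) = -6 + 4 = -2)
B(n) = -14/5 (B(n) = 7/(-2 + 1/(-2)) = 7/(-2 - 1/2) = 7/(-5/2) = 7*(-2/5) = -14/5)
L(Z, X) = -8*X (L(Z, X) = -4*(X + X) = -8*X)
(B(P(5, 4)) + L(6, -9)) + O(-8, 9) = (-14/5 - 8*(-9)) - 8 = (-14/5 + 72) - 8 = 346/5 - 8 = 306/5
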